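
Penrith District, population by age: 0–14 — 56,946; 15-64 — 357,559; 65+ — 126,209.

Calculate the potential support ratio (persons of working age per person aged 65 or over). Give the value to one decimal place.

Potential support ratio: 2.8

Potential support ratio = 357,559 / 126,209 = 2.8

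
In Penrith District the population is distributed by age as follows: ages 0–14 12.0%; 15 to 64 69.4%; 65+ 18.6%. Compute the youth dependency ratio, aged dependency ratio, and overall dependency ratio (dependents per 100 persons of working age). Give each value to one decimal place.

Youth dependency ratio = 12.0 / 69.4 × 100 = 17.3
Old-age dependency ratio = 18.6 / 69.4 × 100 = 26.8
Total dependency ratio = (12.0 + 18.6) / 69.4 × 100 = 30.6 / 69.4 × 100 = 44.1

Youth dependency ratio: 17.3
Old-age dependency ratio: 26.8
Total dependency ratio: 44.1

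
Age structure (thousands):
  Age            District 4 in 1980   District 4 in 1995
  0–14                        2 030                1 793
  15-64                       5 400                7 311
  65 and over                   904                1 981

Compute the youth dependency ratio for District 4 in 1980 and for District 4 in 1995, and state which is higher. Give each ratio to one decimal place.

District 4 in 1980: 2 030 / 5 400 × 100 = 37.6
District 4 in 1995: 1 793 / 7 311 × 100 = 24.5

District 4 in 1980: 37.6
District 4 in 1995: 24.5
Higher: District 4 in 1980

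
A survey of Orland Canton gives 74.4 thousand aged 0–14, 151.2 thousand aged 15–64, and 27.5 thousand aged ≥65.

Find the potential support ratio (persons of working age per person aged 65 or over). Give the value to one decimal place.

Potential support ratio: 5.5

Potential support ratio = 151.2 / 27.5 = 5.5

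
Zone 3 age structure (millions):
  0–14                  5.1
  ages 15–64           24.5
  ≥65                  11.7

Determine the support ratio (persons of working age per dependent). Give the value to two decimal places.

Support ratio: 1.46

Support ratio = 24.5 / (5.1 + 11.7) = 24.5 / 16.8 = 1.46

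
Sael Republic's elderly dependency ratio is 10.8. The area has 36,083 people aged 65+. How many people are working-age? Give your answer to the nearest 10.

Old-age dependency ratio = elderly / working-age × 100
10.8 = 36,083 / W × 100
⇒ 334,100

Working-age: 334,100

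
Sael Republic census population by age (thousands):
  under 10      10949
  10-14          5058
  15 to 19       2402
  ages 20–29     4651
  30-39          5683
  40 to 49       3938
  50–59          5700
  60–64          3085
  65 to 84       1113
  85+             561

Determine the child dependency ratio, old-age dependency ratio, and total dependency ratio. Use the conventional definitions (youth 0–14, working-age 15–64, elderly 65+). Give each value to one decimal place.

0–14: 10949 + 5058 = 16007
15–64: 2402 + 4651 + 5683 + 3938 + 5700 + 3085 = 25459
65+: 1113 + 561 = 1674
Youth dependency ratio = 16007 / 25459 × 100 = 62.9
Old-age dependency ratio = 1674 / 25459 × 100 = 6.6
Total dependency ratio = (16007 + 1674) / 25459 × 100 = 17681 / 25459 × 100 = 69.4

Youth dependency ratio: 62.9
Old-age dependency ratio: 6.6
Total dependency ratio: 69.4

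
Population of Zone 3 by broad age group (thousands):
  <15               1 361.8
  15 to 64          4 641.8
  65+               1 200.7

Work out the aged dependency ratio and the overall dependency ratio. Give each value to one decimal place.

Old-age dependency ratio = 1 200.7 / 4 641.8 × 100 = 25.9
Total dependency ratio = (1 361.8 + 1 200.7) / 4 641.8 × 100 = 2 562.5 / 4 641.8 × 100 = 55.2

Old-age dependency ratio: 25.9
Total dependency ratio: 55.2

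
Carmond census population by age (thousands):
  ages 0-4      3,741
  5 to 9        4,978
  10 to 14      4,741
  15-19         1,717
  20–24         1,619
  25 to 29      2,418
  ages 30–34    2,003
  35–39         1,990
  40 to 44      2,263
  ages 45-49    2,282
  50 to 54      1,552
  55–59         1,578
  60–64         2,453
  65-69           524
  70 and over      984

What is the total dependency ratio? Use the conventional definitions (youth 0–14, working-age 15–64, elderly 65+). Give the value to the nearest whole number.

0–14: 3,741 + 4,978 + 4,741 = 13,460
15–64: 1,717 + 1,619 + 2,418 + 2,003 + 1,990 + 2,263 + 2,282 + 1,552 + 1,578 + 2,453 = 19,875
65+: 524 + 984 = 1,508
Total dependency ratio = (13,460 + 1,508) / 19,875 × 100 = 14,968 / 19,875 × 100 = 75

Total dependency ratio: 75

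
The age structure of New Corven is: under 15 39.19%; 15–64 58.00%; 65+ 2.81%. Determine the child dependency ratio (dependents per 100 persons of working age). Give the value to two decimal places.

Youth dependency ratio = 39.19 / 58.00 × 100 = 67.57

Youth dependency ratio: 67.57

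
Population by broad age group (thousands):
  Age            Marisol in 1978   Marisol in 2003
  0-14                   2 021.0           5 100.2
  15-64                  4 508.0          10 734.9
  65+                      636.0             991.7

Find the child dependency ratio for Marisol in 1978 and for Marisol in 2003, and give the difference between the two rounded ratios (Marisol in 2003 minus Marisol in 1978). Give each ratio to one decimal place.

Marisol in 1978: 44.8
Marisol in 2003: 47.5
Difference: +2.7

Marisol in 1978: 2 021.0 / 4 508.0 × 100 = 44.8
Marisol in 2003: 5 100.2 / 10 734.9 × 100 = 47.5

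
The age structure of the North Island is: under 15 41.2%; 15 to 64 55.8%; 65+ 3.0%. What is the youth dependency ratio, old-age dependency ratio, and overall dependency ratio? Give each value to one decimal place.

Youth dependency ratio = 41.2 / 55.8 × 100 = 73.8
Old-age dependency ratio = 3.0 / 55.8 × 100 = 5.4
Total dependency ratio = (41.2 + 3.0) / 55.8 × 100 = 44.2 / 55.8 × 100 = 79.2

Youth dependency ratio: 73.8
Old-age dependency ratio: 5.4
Total dependency ratio: 79.2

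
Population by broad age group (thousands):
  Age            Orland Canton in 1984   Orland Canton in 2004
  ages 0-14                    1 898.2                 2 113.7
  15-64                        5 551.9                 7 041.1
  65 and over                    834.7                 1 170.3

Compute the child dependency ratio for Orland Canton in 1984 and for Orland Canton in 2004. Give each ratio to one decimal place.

Orland Canton in 1984: 1 898.2 / 5 551.9 × 100 = 34.2
Orland Canton in 2004: 2 113.7 / 7 041.1 × 100 = 30.0

Orland Canton in 1984: 34.2
Orland Canton in 2004: 30.0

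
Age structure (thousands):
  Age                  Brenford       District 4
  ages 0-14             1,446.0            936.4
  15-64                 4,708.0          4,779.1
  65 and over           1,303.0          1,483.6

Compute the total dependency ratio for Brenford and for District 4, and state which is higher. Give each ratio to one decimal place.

Brenford: (1,446.0 + 1,303.0) / 4,708.0 × 100 = 2,749.0 / 4,708.0 × 100 = 58.4
District 4: (936.4 + 1,483.6) / 4,779.1 × 100 = 2,420.0 / 4,779.1 × 100 = 50.6

Brenford: 58.4
District 4: 50.6
Higher: Brenford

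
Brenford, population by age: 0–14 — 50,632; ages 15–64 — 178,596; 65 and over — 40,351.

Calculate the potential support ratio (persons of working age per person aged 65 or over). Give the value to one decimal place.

Potential support ratio: 4.4

Potential support ratio = 178,596 / 40,351 = 4.4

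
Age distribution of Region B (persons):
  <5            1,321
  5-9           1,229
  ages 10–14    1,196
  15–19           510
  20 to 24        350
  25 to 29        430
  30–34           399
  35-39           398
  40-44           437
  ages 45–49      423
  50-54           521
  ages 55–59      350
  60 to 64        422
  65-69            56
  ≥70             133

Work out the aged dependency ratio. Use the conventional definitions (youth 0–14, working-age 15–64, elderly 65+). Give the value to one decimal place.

0–14: 1,321 + 1,229 + 1,196 = 3,746
15–64: 510 + 350 + 430 + 399 + 398 + 437 + 423 + 521 + 350 + 422 = 4,240
65+: 56 + 133 = 189
Old-age dependency ratio = 189 / 4,240 × 100 = 4.5

Old-age dependency ratio: 4.5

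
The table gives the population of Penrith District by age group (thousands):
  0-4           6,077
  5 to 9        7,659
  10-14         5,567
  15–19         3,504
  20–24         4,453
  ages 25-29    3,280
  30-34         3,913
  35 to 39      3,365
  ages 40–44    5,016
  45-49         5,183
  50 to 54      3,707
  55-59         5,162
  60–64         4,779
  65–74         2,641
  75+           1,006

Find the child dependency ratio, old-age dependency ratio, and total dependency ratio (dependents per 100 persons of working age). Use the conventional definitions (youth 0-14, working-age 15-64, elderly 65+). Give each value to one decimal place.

Youth dependency ratio: 45.6
Old-age dependency ratio: 8.6
Total dependency ratio: 54.2

0–14: 6,077 + 7,659 + 5,567 = 19,303
15–64: 3,504 + 4,453 + 3,280 + 3,913 + 3,365 + 5,016 + 5,183 + 3,707 + 5,162 + 4,779 = 42,362
65+: 2,641 + 1,006 = 3,647
Youth dependency ratio = 19,303 / 42,362 × 100 = 45.6
Old-age dependency ratio = 3,647 / 42,362 × 100 = 8.6
Total dependency ratio = (19,303 + 3,647) / 42,362 × 100 = 22,950 / 42,362 × 100 = 54.2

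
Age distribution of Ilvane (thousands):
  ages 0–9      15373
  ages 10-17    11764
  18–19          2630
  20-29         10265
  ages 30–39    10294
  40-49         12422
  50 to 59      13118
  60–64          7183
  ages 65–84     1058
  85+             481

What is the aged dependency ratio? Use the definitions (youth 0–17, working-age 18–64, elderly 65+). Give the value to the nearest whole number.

0–17: 15373 + 11764 = 27137
18–64: 2630 + 10265 + 10294 + 12422 + 13118 + 7183 = 55912
65+: 1058 + 481 = 1539
Old-age dependency ratio = 1539 / 55912 × 100 = 3

Old-age dependency ratio: 3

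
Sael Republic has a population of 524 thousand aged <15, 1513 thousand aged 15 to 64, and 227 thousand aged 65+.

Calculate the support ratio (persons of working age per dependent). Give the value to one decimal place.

Support ratio = 1513 / (524 + 227) = 1513 / 751 = 2.0

Support ratio: 2.0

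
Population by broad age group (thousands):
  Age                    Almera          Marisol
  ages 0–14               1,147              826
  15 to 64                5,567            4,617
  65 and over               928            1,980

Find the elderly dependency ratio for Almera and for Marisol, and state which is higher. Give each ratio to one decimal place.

Almera: 928 / 5,567 × 100 = 16.7
Marisol: 1,980 / 4,617 × 100 = 42.9

Almera: 16.7
Marisol: 42.9
Higher: Marisol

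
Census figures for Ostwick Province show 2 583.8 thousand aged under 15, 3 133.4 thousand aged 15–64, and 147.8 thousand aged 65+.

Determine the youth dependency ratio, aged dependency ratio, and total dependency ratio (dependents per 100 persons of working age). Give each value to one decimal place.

Youth dependency ratio = 2 583.8 / 3 133.4 × 100 = 82.5
Old-age dependency ratio = 147.8 / 3 133.4 × 100 = 4.7
Total dependency ratio = (2 583.8 + 147.8) / 3 133.4 × 100 = 2 731.6 / 3 133.4 × 100 = 87.2

Youth dependency ratio: 82.5
Old-age dependency ratio: 4.7
Total dependency ratio: 87.2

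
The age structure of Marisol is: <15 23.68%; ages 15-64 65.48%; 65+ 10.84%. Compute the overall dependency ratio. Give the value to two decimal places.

Total dependency ratio = (23.68 + 10.84) / 65.48 × 100 = 34.52 / 65.48 × 100 = 52.72

Total dependency ratio: 52.72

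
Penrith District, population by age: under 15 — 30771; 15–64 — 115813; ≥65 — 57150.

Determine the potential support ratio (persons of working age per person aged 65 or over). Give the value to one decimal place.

Potential support ratio: 2.0

Potential support ratio = 115813 / 57150 = 2.0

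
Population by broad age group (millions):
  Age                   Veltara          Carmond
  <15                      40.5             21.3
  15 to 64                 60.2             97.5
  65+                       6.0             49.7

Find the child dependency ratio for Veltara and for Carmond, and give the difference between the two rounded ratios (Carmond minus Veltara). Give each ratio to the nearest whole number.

Veltara: 67
Carmond: 22
Difference: -45

Veltara: 40.5 / 60.2 × 100 = 67
Carmond: 21.3 / 97.5 × 100 = 22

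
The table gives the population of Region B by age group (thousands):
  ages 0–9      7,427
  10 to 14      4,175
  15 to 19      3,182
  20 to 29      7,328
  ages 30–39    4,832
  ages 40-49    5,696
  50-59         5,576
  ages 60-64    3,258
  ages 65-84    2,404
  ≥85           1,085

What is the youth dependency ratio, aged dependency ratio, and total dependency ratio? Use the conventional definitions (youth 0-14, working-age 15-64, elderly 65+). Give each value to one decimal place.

Youth dependency ratio: 38.8
Old-age dependency ratio: 11.7
Total dependency ratio: 50.5

0–14: 7,427 + 4,175 = 11,602
15–64: 3,182 + 7,328 + 4,832 + 5,696 + 5,576 + 3,258 = 29,872
65+: 2,404 + 1,085 = 3,489
Youth dependency ratio = 11,602 / 29,872 × 100 = 38.8
Old-age dependency ratio = 3,489 / 29,872 × 100 = 11.7
Total dependency ratio = (11,602 + 3,489) / 29,872 × 100 = 15,091 / 29,872 × 100 = 50.5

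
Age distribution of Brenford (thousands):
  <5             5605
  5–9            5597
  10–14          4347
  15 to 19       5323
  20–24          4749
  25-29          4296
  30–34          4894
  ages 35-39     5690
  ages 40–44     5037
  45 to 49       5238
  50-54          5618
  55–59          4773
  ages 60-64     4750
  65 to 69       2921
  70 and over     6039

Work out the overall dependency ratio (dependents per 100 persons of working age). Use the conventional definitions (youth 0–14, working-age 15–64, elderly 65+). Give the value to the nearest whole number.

Total dependency ratio: 49

0–14: 5605 + 5597 + 4347 = 15549
15–64: 5323 + 4749 + 4296 + 4894 + 5690 + 5037 + 5238 + 5618 + 4773 + 4750 = 50368
65+: 2921 + 6039 = 8960
Total dependency ratio = (15549 + 8960) / 50368 × 100 = 24509 / 50368 × 100 = 49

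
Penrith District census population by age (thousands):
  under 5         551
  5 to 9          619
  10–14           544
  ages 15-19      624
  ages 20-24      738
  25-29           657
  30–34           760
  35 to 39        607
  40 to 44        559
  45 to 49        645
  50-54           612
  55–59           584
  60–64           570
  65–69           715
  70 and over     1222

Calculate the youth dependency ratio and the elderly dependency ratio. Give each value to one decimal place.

Youth dependency ratio: 27.0
Old-age dependency ratio: 30.5

0–14: 551 + 619 + 544 = 1714
15–64: 624 + 738 + 657 + 760 + 607 + 559 + 645 + 612 + 584 + 570 = 6356
65+: 715 + 1222 = 1937
Youth dependency ratio = 1714 / 6356 × 100 = 27.0
Old-age dependency ratio = 1937 / 6356 × 100 = 30.5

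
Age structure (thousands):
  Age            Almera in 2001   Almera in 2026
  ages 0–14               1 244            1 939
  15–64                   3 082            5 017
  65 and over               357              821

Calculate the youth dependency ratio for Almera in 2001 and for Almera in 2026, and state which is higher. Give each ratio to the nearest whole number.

Almera in 2001: 1 244 / 3 082 × 100 = 40
Almera in 2026: 1 939 / 5 017 × 100 = 39

Almera in 2001: 40
Almera in 2026: 39
Higher: Almera in 2001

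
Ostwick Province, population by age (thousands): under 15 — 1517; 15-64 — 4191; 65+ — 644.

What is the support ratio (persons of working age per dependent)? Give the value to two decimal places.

Support ratio = 4191 / (1517 + 644) = 4191 / 2161 = 1.94

Support ratio: 1.94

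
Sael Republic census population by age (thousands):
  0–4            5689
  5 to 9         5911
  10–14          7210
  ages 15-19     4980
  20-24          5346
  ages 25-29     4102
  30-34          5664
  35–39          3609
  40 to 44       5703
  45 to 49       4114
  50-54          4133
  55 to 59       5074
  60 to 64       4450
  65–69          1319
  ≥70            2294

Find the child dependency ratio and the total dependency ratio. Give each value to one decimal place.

0–14: 5689 + 5911 + 7210 = 18810
15–64: 4980 + 5346 + 4102 + 5664 + 3609 + 5703 + 4114 + 4133 + 5074 + 4450 = 47175
65+: 1319 + 2294 = 3613
Youth dependency ratio = 18810 / 47175 × 100 = 39.9
Total dependency ratio = (18810 + 3613) / 47175 × 100 = 22423 / 47175 × 100 = 47.5

Youth dependency ratio: 39.9
Total dependency ratio: 47.5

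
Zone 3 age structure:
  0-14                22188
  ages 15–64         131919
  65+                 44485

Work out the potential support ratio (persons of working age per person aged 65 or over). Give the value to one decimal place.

Potential support ratio: 3.0

Potential support ratio = 131919 / 44485 = 3.0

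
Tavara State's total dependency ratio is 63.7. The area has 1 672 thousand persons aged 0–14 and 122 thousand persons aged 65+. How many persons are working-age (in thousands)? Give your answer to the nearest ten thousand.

Working-age: 2 820

Total dependency ratio = (youth + elderly) / working-age × 100
63.7 = (1 672 + 122) / W × 100
⇒ 2 820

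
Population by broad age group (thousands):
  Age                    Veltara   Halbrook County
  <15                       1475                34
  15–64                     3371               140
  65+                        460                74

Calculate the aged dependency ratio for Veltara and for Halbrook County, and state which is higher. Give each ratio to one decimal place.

Veltara: 13.6
Halbrook County: 52.9
Higher: Halbrook County

Veltara: 460 / 3371 × 100 = 13.6
Halbrook County: 74 / 140 × 100 = 52.9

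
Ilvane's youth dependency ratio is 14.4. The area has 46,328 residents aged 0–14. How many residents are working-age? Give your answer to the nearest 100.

Working-age: 321,700

Youth dependency ratio = youth / working-age × 100
14.4 = 46,328 / W × 100
⇒ 321,700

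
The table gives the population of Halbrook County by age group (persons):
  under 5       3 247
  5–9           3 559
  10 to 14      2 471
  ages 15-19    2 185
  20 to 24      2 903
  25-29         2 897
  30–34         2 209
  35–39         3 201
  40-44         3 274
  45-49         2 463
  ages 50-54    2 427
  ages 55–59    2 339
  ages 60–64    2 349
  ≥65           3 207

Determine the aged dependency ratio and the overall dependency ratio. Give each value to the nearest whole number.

0–14: 3 247 + 3 559 + 2 471 = 9 277
15–64: 2 185 + 2 903 + 2 897 + 2 209 + 3 201 + 3 274 + 2 463 + 2 427 + 2 339 + 2 349 = 26 247
65+: 3 207
Old-age dependency ratio = 3 207 / 26 247 × 100 = 12
Total dependency ratio = (9 277 + 3 207) / 26 247 × 100 = 12 484 / 26 247 × 100 = 48

Old-age dependency ratio: 12
Total dependency ratio: 48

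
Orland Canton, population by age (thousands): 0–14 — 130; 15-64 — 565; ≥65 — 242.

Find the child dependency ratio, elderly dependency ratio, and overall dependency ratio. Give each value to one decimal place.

Youth dependency ratio = 130 / 565 × 100 = 23.0
Old-age dependency ratio = 242 / 565 × 100 = 42.8
Total dependency ratio = (130 + 242) / 565 × 100 = 372 / 565 × 100 = 65.8

Youth dependency ratio: 23.0
Old-age dependency ratio: 42.8
Total dependency ratio: 65.8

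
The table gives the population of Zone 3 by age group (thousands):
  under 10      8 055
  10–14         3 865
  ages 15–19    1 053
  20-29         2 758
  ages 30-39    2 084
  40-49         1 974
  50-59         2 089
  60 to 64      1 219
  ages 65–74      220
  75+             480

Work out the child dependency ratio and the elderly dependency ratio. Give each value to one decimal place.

0–14: 8 055 + 3 865 = 11 920
15–64: 1 053 + 2 758 + 2 084 + 1 974 + 2 089 + 1 219 = 11 177
65+: 220 + 480 = 700
Youth dependency ratio = 11 920 / 11 177 × 100 = 106.6
Old-age dependency ratio = 700 / 11 177 × 100 = 6.3

Youth dependency ratio: 106.6
Old-age dependency ratio: 6.3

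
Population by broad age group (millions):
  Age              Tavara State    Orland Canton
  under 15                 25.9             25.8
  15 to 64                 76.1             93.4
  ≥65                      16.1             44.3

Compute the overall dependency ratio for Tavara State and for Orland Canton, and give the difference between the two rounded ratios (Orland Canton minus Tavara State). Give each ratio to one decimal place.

Tavara State: 55.2
Orland Canton: 75.1
Difference: +19.9

Tavara State: (25.9 + 16.1) / 76.1 × 100 = 42.0 / 76.1 × 100 = 55.2
Orland Canton: (25.8 + 44.3) / 93.4 × 100 = 70.1 / 93.4 × 100 = 75.1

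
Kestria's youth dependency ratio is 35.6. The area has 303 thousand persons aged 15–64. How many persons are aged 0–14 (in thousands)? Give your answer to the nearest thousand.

Youth dependency ratio = youth / working-age × 100
35.6 = Y / 303 × 100
⇒ 108

Aged 0–14: 108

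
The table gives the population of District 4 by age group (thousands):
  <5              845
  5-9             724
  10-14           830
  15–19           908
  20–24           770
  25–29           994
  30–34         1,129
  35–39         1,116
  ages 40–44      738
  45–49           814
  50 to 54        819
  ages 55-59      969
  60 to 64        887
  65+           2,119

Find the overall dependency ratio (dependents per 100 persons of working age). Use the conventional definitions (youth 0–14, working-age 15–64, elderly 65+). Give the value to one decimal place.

Total dependency ratio: 49.4

0–14: 845 + 724 + 830 = 2,399
15–64: 908 + 770 + 994 + 1,129 + 1,116 + 738 + 814 + 819 + 969 + 887 = 9,144
65+: 2,119
Total dependency ratio = (2,399 + 2,119) / 9,144 × 100 = 4,518 / 9,144 × 100 = 49.4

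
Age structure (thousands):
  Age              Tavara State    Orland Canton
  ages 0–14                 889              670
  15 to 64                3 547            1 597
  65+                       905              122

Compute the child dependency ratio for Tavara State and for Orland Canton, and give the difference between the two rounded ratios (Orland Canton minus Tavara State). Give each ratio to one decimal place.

Tavara State: 889 / 3 547 × 100 = 25.1
Orland Canton: 670 / 1 597 × 100 = 42.0

Tavara State: 25.1
Orland Canton: 42.0
Difference: +16.9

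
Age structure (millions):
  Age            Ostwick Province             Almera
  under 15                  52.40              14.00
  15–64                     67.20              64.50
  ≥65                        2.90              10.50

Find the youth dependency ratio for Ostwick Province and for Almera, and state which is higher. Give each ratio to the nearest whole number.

Ostwick Province: 52.40 / 67.20 × 100 = 78
Almera: 14.00 / 64.50 × 100 = 22

Ostwick Province: 78
Almera: 22
Higher: Ostwick Province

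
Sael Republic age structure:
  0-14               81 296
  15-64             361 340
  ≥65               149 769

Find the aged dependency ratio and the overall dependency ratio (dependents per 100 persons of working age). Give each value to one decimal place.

Old-age dependency ratio = 149 769 / 361 340 × 100 = 41.4
Total dependency ratio = (81 296 + 149 769) / 361 340 × 100 = 231 065 / 361 340 × 100 = 63.9

Old-age dependency ratio: 41.4
Total dependency ratio: 63.9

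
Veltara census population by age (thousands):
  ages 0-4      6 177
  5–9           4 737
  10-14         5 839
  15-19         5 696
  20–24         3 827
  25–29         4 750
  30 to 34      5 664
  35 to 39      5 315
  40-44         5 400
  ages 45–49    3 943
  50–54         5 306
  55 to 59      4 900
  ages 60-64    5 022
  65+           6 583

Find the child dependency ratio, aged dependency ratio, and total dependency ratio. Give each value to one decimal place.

0–14: 6 177 + 4 737 + 5 839 = 16 753
15–64: 5 696 + 3 827 + 4 750 + 5 664 + 5 315 + 5 400 + 3 943 + 5 306 + 4 900 + 5 022 = 49 823
65+: 6 583
Youth dependency ratio = 16 753 / 49 823 × 100 = 33.6
Old-age dependency ratio = 6 583 / 49 823 × 100 = 13.2
Total dependency ratio = (16 753 + 6 583) / 49 823 × 100 = 23 336 / 49 823 × 100 = 46.8

Youth dependency ratio: 33.6
Old-age dependency ratio: 13.2
Total dependency ratio: 46.8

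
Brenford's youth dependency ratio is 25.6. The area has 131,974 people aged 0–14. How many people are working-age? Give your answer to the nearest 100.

Youth dependency ratio = youth / working-age × 100
25.6 = 131,974 / W × 100
⇒ 515,500

Working-age: 515,500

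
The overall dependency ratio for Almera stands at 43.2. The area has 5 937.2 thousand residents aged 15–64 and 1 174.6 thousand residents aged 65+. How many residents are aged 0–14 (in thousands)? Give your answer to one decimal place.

Aged 0–14: 1 390.3

Total dependency ratio = (youth + elderly) / working-age × 100
43.2 = (Y + 1 174.6) / 5 937.2 × 100
⇒ 1 390.3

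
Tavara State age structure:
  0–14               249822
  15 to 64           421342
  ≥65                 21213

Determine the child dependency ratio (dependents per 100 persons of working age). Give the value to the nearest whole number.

Youth dependency ratio: 59

Youth dependency ratio = 249822 / 421342 × 100 = 59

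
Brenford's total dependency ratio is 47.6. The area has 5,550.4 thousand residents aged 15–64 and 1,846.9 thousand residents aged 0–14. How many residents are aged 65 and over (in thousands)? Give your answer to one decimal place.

Total dependency ratio = (youth + elderly) / working-age × 100
47.6 = (1,846.9 + E) / 5,550.4 × 100
⇒ 795.1

Aged 65 and over: 795.1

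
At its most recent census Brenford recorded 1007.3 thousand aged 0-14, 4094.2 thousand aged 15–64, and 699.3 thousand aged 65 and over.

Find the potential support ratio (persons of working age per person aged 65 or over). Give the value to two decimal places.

Potential support ratio: 5.85

Potential support ratio = 4094.2 / 699.3 = 5.85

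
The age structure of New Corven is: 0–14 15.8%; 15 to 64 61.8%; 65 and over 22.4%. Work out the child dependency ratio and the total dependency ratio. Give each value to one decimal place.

Youth dependency ratio = 15.8 / 61.8 × 100 = 25.6
Total dependency ratio = (15.8 + 22.4) / 61.8 × 100 = 38.2 / 61.8 × 100 = 61.8

Youth dependency ratio: 25.6
Total dependency ratio: 61.8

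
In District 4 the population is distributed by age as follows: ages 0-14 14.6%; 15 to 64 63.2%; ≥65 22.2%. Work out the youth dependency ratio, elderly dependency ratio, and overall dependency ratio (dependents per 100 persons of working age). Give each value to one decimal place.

Youth dependency ratio = 14.6 / 63.2 × 100 = 23.1
Old-age dependency ratio = 22.2 / 63.2 × 100 = 35.1
Total dependency ratio = (14.6 + 22.2) / 63.2 × 100 = 36.8 / 63.2 × 100 = 58.2

Youth dependency ratio: 23.1
Old-age dependency ratio: 35.1
Total dependency ratio: 58.2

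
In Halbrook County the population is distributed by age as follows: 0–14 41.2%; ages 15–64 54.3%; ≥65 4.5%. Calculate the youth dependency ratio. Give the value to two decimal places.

Youth dependency ratio: 75.87

Youth dependency ratio = 41.2 / 54.3 × 100 = 75.87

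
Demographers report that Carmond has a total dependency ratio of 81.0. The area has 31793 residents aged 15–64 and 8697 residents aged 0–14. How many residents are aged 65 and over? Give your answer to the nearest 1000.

Total dependency ratio = (youth + elderly) / working-age × 100
81.0 = (8697 + E) / 31793 × 100
⇒ 17000

Aged 65 and over: 17000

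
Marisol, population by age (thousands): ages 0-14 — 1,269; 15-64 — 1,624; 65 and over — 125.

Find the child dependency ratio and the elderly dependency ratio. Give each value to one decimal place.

Youth dependency ratio = 1,269 / 1,624 × 100 = 78.1
Old-age dependency ratio = 125 / 1,624 × 100 = 7.7

Youth dependency ratio: 78.1
Old-age dependency ratio: 7.7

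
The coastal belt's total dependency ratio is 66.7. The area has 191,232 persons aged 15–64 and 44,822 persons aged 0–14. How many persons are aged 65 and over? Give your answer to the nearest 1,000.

Total dependency ratio = (youth + elderly) / working-age × 100
66.7 = (44,822 + E) / 191,232 × 100
⇒ 83,000

Aged 65 and over: 83,000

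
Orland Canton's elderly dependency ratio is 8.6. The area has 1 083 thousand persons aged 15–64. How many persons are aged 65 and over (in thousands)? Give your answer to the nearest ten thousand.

Old-age dependency ratio = elderly / working-age × 100
8.6 = E / 1 083 × 100
⇒ 90

Aged 65 and over: 90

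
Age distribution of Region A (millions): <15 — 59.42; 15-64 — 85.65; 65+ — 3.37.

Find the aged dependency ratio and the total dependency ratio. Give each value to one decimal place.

Old-age dependency ratio: 3.9
Total dependency ratio: 73.3

Old-age dependency ratio = 3.37 / 85.65 × 100 = 3.9
Total dependency ratio = (59.42 + 3.37) / 85.65 × 100 = 62.79 / 85.65 × 100 = 73.3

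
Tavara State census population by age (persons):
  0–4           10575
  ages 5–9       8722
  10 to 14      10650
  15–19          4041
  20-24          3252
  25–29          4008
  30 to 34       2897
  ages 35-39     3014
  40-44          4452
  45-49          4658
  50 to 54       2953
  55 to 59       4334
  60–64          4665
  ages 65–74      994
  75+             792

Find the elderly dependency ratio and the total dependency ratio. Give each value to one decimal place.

0–14: 10575 + 8722 + 10650 = 29947
15–64: 4041 + 3252 + 4008 + 2897 + 3014 + 4452 + 4658 + 2953 + 4334 + 4665 = 38274
65+: 994 + 792 = 1786
Old-age dependency ratio = 1786 / 38274 × 100 = 4.7
Total dependency ratio = (29947 + 1786) / 38274 × 100 = 31733 / 38274 × 100 = 82.9

Old-age dependency ratio: 4.7
Total dependency ratio: 82.9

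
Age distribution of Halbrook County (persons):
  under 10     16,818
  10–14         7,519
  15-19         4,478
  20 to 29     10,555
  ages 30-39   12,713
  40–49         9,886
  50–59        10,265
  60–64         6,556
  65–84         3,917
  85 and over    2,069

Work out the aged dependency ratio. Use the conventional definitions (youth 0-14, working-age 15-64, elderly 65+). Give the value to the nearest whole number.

0–14: 16,818 + 7,519 = 24,337
15–64: 4,478 + 10,555 + 12,713 + 9,886 + 10,265 + 6,556 = 54,453
65+: 3,917 + 2,069 = 5,986
Old-age dependency ratio = 5,986 / 54,453 × 100 = 11

Old-age dependency ratio: 11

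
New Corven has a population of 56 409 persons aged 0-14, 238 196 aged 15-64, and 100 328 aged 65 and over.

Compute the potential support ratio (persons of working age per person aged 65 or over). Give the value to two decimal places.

Potential support ratio: 2.37

Potential support ratio = 238 196 / 100 328 = 2.37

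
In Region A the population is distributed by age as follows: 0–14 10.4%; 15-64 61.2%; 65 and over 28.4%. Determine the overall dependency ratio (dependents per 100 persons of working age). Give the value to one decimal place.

Total dependency ratio: 63.4

Total dependency ratio = (10.4 + 28.4) / 61.2 × 100 = 38.8 / 61.2 × 100 = 63.4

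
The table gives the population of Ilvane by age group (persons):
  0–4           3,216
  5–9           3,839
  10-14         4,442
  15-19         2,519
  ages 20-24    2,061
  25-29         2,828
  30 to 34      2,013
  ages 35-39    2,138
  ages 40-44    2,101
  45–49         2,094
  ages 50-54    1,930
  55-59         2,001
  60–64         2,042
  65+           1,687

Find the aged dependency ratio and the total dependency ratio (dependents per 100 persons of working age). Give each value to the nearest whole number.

0–14: 3,216 + 3,839 + 4,442 = 11,497
15–64: 2,519 + 2,061 + 2,828 + 2,013 + 2,138 + 2,101 + 2,094 + 1,930 + 2,001 + 2,042 = 21,727
65+: 1,687
Old-age dependency ratio = 1,687 / 21,727 × 100 = 8
Total dependency ratio = (11,497 + 1,687) / 21,727 × 100 = 13,184 / 21,727 × 100 = 61

Old-age dependency ratio: 8
Total dependency ratio: 61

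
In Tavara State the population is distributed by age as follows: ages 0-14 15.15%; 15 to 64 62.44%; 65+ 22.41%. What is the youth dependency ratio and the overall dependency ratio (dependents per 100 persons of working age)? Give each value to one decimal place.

Youth dependency ratio = 15.15 / 62.44 × 100 = 24.3
Total dependency ratio = (15.15 + 22.41) / 62.44 × 100 = 37.56 / 62.44 × 100 = 60.2

Youth dependency ratio: 24.3
Total dependency ratio: 60.2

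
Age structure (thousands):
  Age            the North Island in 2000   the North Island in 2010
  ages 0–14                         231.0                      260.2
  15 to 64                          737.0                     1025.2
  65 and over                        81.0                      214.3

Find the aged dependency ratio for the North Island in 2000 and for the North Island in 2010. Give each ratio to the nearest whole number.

the North Island in 2000: 11
the North Island in 2010: 21

the North Island in 2000: 81.0 / 737.0 × 100 = 11
the North Island in 2010: 214.3 / 1025.2 × 100 = 21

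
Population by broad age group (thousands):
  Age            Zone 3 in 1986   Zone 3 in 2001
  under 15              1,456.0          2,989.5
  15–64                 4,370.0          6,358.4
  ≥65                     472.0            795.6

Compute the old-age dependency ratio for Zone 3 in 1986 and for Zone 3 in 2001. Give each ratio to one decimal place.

Zone 3 in 1986: 10.8
Zone 3 in 2001: 12.5

Zone 3 in 1986: 472.0 / 4,370.0 × 100 = 10.8
Zone 3 in 2001: 795.6 / 6,358.4 × 100 = 12.5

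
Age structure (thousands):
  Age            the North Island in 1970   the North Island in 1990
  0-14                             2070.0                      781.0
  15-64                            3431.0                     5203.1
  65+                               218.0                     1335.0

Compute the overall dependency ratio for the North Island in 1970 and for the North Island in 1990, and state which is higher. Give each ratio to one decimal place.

the North Island in 1970: 66.7
the North Island in 1990: 40.7
Higher: the North Island in 1970

the North Island in 1970: (2070.0 + 218.0) / 3431.0 × 100 = 2288.0 / 3431.0 × 100 = 66.7
the North Island in 1990: (781.0 + 1335.0) / 5203.1 × 100 = 2116.0 / 5203.1 × 100 = 40.7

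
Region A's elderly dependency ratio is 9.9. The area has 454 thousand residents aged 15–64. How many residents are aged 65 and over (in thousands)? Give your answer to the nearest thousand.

Aged 65 and over: 45

Old-age dependency ratio = elderly / working-age × 100
9.9 = E / 454 × 100
⇒ 45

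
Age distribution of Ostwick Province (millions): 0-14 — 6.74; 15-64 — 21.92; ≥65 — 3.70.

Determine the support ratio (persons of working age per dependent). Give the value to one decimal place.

Support ratio: 2.1

Support ratio = 21.92 / (6.74 + 3.70) = 21.92 / 10.44 = 2.1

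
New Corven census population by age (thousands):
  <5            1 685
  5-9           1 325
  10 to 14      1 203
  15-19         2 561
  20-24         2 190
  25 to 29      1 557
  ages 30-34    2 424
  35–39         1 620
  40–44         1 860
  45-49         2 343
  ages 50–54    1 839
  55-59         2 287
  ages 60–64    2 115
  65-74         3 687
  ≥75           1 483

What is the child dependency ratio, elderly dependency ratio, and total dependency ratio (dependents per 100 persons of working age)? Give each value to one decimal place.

Youth dependency ratio: 20.3
Old-age dependency ratio: 24.9
Total dependency ratio: 45.1

0–14: 1 685 + 1 325 + 1 203 = 4 213
15–64: 2 561 + 2 190 + 1 557 + 2 424 + 1 620 + 1 860 + 2 343 + 1 839 + 2 287 + 2 115 = 20 796
65+: 3 687 + 1 483 = 5 170
Youth dependency ratio = 4 213 / 20 796 × 100 = 20.3
Old-age dependency ratio = 5 170 / 20 796 × 100 = 24.9
Total dependency ratio = (4 213 + 5 170) / 20 796 × 100 = 9 383 / 20 796 × 100 = 45.1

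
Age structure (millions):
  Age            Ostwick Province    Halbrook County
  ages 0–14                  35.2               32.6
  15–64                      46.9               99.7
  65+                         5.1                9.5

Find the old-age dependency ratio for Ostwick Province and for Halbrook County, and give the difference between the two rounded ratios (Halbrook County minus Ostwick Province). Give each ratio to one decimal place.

Ostwick Province: 5.1 / 46.9 × 100 = 10.9
Halbrook County: 9.5 / 99.7 × 100 = 9.5

Ostwick Province: 10.9
Halbrook County: 9.5
Difference: -1.4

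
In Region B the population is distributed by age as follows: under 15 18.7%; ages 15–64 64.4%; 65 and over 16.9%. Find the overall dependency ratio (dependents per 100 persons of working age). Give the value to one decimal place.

Total dependency ratio = (18.7 + 16.9) / 64.4 × 100 = 35.6 / 64.4 × 100 = 55.3

Total dependency ratio: 55.3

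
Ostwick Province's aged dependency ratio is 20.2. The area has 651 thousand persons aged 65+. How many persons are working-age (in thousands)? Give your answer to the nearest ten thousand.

Old-age dependency ratio = elderly / working-age × 100
20.2 = 651 / W × 100
⇒ 3,220

Working-age: 3,220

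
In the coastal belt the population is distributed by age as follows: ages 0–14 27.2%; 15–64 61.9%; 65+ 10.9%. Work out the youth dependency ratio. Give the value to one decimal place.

Youth dependency ratio: 43.9

Youth dependency ratio = 27.2 / 61.9 × 100 = 43.9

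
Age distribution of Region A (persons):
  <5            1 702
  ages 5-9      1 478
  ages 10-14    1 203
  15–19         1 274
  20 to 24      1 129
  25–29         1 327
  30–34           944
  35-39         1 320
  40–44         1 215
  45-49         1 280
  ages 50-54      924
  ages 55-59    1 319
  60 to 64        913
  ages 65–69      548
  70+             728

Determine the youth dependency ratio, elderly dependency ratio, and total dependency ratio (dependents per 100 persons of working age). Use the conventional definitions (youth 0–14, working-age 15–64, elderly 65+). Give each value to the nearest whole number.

Youth dependency ratio: 38
Old-age dependency ratio: 11
Total dependency ratio: 49

0–14: 1 702 + 1 478 + 1 203 = 4 383
15–64: 1 274 + 1 129 + 1 327 + 944 + 1 320 + 1 215 + 1 280 + 924 + 1 319 + 913 = 11 645
65+: 548 + 728 = 1 276
Youth dependency ratio = 4 383 / 11 645 × 100 = 38
Old-age dependency ratio = 1 276 / 11 645 × 100 = 11
Total dependency ratio = (4 383 + 1 276) / 11 645 × 100 = 5 659 / 11 645 × 100 = 49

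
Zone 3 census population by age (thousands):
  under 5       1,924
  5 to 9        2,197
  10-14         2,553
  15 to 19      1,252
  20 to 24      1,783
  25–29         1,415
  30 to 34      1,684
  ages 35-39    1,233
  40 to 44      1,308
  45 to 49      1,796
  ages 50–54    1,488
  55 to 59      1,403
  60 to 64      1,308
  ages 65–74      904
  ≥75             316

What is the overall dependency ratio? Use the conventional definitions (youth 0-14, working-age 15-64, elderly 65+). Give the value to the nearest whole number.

Total dependency ratio: 54

0–14: 1,924 + 2,197 + 2,553 = 6,674
15–64: 1,252 + 1,783 + 1,415 + 1,684 + 1,233 + 1,308 + 1,796 + 1,488 + 1,403 + 1,308 = 14,670
65+: 904 + 316 = 1,220
Total dependency ratio = (6,674 + 1,220) / 14,670 × 100 = 7,894 / 14,670 × 100 = 54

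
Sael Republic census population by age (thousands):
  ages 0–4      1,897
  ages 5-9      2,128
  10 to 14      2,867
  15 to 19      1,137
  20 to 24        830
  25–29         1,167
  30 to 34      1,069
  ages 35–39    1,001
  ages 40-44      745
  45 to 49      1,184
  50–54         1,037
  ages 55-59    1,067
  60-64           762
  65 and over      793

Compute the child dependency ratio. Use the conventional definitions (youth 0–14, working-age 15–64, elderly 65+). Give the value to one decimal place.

Youth dependency ratio: 68.9

0–14: 1,897 + 2,128 + 2,867 = 6,892
15–64: 1,137 + 830 + 1,167 + 1,069 + 1,001 + 745 + 1,184 + 1,037 + 1,067 + 762 = 9,999
65+: 793
Youth dependency ratio = 6,892 / 9,999 × 100 = 68.9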